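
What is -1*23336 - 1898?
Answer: -25234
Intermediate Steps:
-1*23336 - 1898 = -23336 - 1898 = -25234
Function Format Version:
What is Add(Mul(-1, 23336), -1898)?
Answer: -25234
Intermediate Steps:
Add(Mul(-1, 23336), -1898) = Add(-23336, -1898) = -25234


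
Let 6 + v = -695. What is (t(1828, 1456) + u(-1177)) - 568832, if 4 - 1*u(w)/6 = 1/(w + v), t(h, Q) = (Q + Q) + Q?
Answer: -176669719/313 ≈ -5.6444e+5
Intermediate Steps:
v = -701 (v = -6 - 695 = -701)
t(h, Q) = 3*Q (t(h, Q) = 2*Q + Q = 3*Q)
u(w) = 24 - 6/(-701 + w) (u(w) = 24 - 6/(w - 701) = 24 - 6/(-701 + w))
(t(1828, 1456) + u(-1177)) - 568832 = (3*1456 + 6*(-2805 + 4*(-1177))/(-701 - 1177)) - 568832 = (4368 + 6*(-2805 - 4708)/(-1878)) - 568832 = (4368 + 6*(-1/1878)*(-7513)) - 568832 = (4368 + 7513/313) - 568832 = 1374697/313 - 568832 = -176669719/313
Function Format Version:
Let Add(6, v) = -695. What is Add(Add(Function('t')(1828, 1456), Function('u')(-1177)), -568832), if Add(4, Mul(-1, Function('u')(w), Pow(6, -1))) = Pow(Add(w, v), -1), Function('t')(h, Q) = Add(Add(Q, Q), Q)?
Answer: Rational(-176669719, 313) ≈ -5.6444e+5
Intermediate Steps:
v = -701 (v = Add(-6, -695) = -701)
Function('t')(h, Q) = Mul(3, Q) (Function('t')(h, Q) = Add(Mul(2, Q), Q) = Mul(3, Q))
Function('u')(w) = Add(24, Mul(-6, Pow(Add(-701, w), -1))) (Function('u')(w) = Add(24, Mul(-6, Pow(Add(w, -701), -1))) = Add(24, Mul(-6, Pow(Add(-701, w), -1))))
Add(Add(Function('t')(1828, 1456), Function('u')(-1177)), -568832) = Add(Add(Mul(3, 1456), Mul(6, Pow(Add(-701, -1177), -1), Add(-2805, Mul(4, -1177)))), -568832) = Add(Add(4368, Mul(6, Pow(-1878, -1), Add(-2805, -4708))), -568832) = Add(Add(4368, Mul(6, Rational(-1, 1878), -7513)), -568832) = Add(Add(4368, Rational(7513, 313)), -568832) = Add(Rational(1374697, 313), -568832) = Rational(-176669719, 313)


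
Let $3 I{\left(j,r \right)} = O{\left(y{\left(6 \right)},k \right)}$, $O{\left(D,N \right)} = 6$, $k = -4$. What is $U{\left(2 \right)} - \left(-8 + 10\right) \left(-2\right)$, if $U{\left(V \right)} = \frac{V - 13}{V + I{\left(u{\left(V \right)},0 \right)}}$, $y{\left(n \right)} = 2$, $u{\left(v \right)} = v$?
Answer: $\frac{5}{4} \approx 1.25$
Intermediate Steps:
$I{\left(j,r \right)} = 2$ ($I{\left(j,r \right)} = \frac{1}{3} \cdot 6 = 2$)
$U{\left(V \right)} = \frac{-13 + V}{2 + V}$ ($U{\left(V \right)} = \frac{V - 13}{V + 2} = \frac{-13 + V}{2 + V}$)
$U{\left(2 \right)} - \left(-8 + 10\right) \left(-2\right) = \frac{-13 + 2}{2 + 2} - \left(-8 + 10\right) \left(-2\right) = \frac{1}{4} \left(-11\right) - 2 \left(-2\right) = \frac{1}{4} \left(-11\right) - -4 = - \frac{11}{4} + 4 = \frac{5}{4}$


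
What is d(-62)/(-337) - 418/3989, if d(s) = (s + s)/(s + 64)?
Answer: 106452/1344293 ≈ 0.079188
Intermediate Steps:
d(s) = 2*s/(64 + s) (d(s) = (2*s)/(64 + s) = 2*s/(64 + s))
d(-62)/(-337) - 418/3989 = (2*(-62)/(64 - 62))/(-337) - 418/3989 = (2*(-62)/2)*(-1/337) - 418*1/3989 = (2*(-62)*(1/2))*(-1/337) - 418/3989 = -62*(-1/337) - 418/3989 = 62/337 - 418/3989 = 106452/1344293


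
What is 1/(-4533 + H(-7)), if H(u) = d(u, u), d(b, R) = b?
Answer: -1/4540 ≈ -0.00022026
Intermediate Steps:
H(u) = u
1/(-4533 + H(-7)) = 1/(-4533 - 7) = 1/(-4540) = -1/4540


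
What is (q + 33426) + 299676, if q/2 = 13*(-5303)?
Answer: 195224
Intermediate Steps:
q = -137878 (q = 2*(13*(-5303)) = 2*(-68939) = -137878)
(q + 33426) + 299676 = (-137878 + 33426) + 299676 = -104452 + 299676 = 195224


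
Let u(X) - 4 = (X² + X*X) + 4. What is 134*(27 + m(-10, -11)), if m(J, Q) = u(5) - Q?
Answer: 12864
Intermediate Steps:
u(X) = 8 + 2*X² (u(X) = 4 + ((X² + X*X) + 4) = 4 + ((X² + X²) + 4) = 4 + (2*X² + 4) = 4 + (4 + 2*X²) = 8 + 2*X²)
m(J, Q) = 58 - Q (m(J, Q) = (8 + 2*5²) - Q = (8 + 2*25) - Q = (8 + 50) - Q = 58 - Q)
134*(27 + m(-10, -11)) = 134*(27 + (58 - 1*(-11))) = 134*(27 + (58 + 11)) = 134*(27 + 69) = 134*96 = 12864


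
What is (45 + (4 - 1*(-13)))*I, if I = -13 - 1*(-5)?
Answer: -496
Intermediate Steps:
I = -8 (I = -13 + 5 = -8)
(45 + (4 - 1*(-13)))*I = (45 + (4 - 1*(-13)))*(-8) = (45 + (4 + 13))*(-8) = (45 + 17)*(-8) = 62*(-8) = -496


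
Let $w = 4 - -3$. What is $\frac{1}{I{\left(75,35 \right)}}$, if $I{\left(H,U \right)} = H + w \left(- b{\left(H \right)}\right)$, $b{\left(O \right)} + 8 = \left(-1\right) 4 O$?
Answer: $\frac{1}{2231} \approx 0.00044823$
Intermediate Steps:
$b{\left(O \right)} = -8 - 4 O$ ($b{\left(O \right)} = -8 + \left(-1\right) 4 O = -8 - 4 O$)
$w = 7$ ($w = 4 + 3 = 7$)
$I{\left(H,U \right)} = 56 + 29 H$ ($I{\left(H,U \right)} = H + 7 \left(- (-8 - 4 H)\right) = H + 7 \left(8 + 4 H\right) = H + \left(56 + 28 H\right) = 56 + 29 H$)
$\frac{1}{I{\left(75,35 \right)}} = \frac{1}{56 + 29 \cdot 75} = \frac{1}{56 + 2175} = \frac{1}{2231}$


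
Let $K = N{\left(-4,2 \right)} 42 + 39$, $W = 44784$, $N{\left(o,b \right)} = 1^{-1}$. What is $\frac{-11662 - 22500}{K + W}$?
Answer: $- \frac{34162}{44865} \approx -0.76144$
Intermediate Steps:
$N{\left(o,b \right)} = 1$
$K = 81$ ($K = 1 \cdot 42 + 39 = 42 + 39 = 81$)
$\frac{-11662 - 22500}{K + W} = \frac{-11662 - 22500}{81 + 44784} = - \frac{34162}{44865}$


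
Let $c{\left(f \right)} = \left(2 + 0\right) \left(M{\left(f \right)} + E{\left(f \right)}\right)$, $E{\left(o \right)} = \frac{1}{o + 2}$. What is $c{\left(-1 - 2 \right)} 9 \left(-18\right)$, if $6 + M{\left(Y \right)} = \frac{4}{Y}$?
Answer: $2700$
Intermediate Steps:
$M{\left(Y \right)} = -6 + \frac{4}{Y}$
$E{\left(o \right)} = \frac{1}{2 + o}$
$c{\left(f \right)} = -12 + \frac{2}{2 + f} + \frac{8}{f}$ ($c{\left(f \right)} = \left(2 + 0\right) \left(\left(-6 + \frac{4}{f}\right) + \frac{1}{2 + f}\right) = 2 \left(-6 + \frac{1}{2 + f} + \frac{4}{f}\right) = -12 + \frac{2}{2 + f} + \frac{8}{f}$)
$c{\left(-1 - 2 \right)} 9 \left(-18\right) = \frac{2 \left(8 - 7 \left(-1 - 2\right) - 6 \left(-1 - 2\right)^{2}\right)}{\left(-1 - 2\right) \left(2 - 3\right)} 9 \left(-18\right) = \frac{2 \left(8 - -21 - 6 \left(-3\right)^{2}\right)}{\left(-3\right) \left(2 - 3\right)} 9 \left(-18\right) = 2 \left(- \frac{1}{3}\right) \frac{1}{-1} \left(8 + 21 - 54\right) 9 \left(-18\right) = 2 \left(- \frac{1}{3}\right) \left(-1\right) \left(8 + 21 - 54\right) 9 \left(-18\right) = 2 \left(- \frac{1}{3}\right) \left(-1\right) \left(-25\right) 9 \left(-18\right) = \left(- \frac{50}{3}\right) 9 \left(-18\right) = \left(-150\right) \left(-18\right) = 2700$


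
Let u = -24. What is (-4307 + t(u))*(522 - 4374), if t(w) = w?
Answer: 16683012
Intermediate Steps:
(-4307 + t(u))*(522 - 4374) = (-4307 - 24)*(522 - 4374) = -4331*(-3852) = 16683012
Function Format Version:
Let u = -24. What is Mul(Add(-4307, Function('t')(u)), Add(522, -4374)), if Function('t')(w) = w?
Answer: 16683012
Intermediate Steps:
Mul(Add(-4307, Function('t')(u)), Add(522, -4374)) = Mul(Add(-4307, -24), Add(522, -4374)) = Mul(-4331, -3852) = 16683012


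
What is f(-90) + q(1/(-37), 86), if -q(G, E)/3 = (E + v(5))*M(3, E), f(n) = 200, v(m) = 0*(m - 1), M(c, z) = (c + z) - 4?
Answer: -21730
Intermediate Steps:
M(c, z) = -4 + c + z
v(m) = 0 (v(m) = 0*(-1 + m) = 0)
q(G, E) = -3*E*(-1 + E) (q(G, E) = -3*(E + 0)*(-4 + 3 + E) = -3*E*(-1 + E))
f(-90) + q(1/(-37), 86) = 200 + 3*86*(1 - 1*86) = 200 + 3*86*(1 - 86) = 200 + 3*86*(-85) = 200 - 21930 = -21730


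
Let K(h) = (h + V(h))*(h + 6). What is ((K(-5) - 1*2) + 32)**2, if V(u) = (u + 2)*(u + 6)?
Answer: 484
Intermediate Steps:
V(u) = (2 + u)*(6 + u)
K(h) = (6 + h)*(12 + h**2 + 9*h) (K(h) = (h + (12 + h**2 + 8*h))*(h + 6) = (12 + h**2 + 9*h)*(6 + h) = (6 + h)*(12 + h**2 + 9*h))
((K(-5) - 1*2) + 32)**2 = (((72 + (-5)**3 + 15*(-5)**2 + 66*(-5)) - 1*2) + 32)**2 = (((72 - 125 + 15*25 - 330) - 2) + 32)**2 = (((72 - 125 + 375 - 330) - 2) + 32)**2 = ((-8 - 2) + 32)**2 = (-10 + 32)**2 = 22**2 = 484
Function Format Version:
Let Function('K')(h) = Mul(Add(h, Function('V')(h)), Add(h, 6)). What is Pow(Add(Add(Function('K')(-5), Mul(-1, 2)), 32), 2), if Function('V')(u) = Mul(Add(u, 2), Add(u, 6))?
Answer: 484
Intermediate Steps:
Function('V')(u) = Mul(Add(2, u), Add(6, u))
Function('K')(h) = Mul(Add(6, h), Add(12, Pow(h, 2), Mul(9, h))) (Function('K')(h) = Mul(Add(h, Add(12, Pow(h, 2), Mul(8, h))), Add(h, 6)) = Mul(Add(12, Pow(h, 2), Mul(9, h)), Add(6, h)) = Mul(Add(6, h), Add(12, Pow(h, 2), Mul(9, h))))
Pow(Add(Add(Function('K')(-5), Mul(-1, 2)), 32), 2) = Pow(Add(Add(Add(72, Pow(-5, 3), Mul(15, Pow(-5, 2)), Mul(66, -5)), Mul(-1, 2)), 32), 2) = Pow(Add(Add(Add(72, -125, Mul(15, 25), -330), -2), 32), 2) = Pow(Add(Add(Add(72, -125, 375, -330), -2), 32), 2) = Pow(Add(Add(-8, -2), 32), 2) = Pow(Add(-10, 32), 2) = Pow(22, 2) = 484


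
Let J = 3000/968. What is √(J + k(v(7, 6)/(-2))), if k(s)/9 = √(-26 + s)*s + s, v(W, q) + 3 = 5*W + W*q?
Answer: √(-39918 - 120879*I*√7)/11 ≈ 34.159 - 38.688*I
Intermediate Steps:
v(W, q) = -3 + 5*W + W*q (v(W, q) = -3 + (5*W + W*q) = -3 + 5*W + W*q)
J = 375/121 (J = 3000*(1/968) = 375/121 ≈ 3.0992)
k(s) = 9*s + 9*s*√(-26 + s) (k(s) = 9*(√(-26 + s)*s + s) = 9*(s*√(-26 + s) + s) = 9*(s + s*√(-26 + s)) = 9*s + 9*s*√(-26 + s))
√(J + k(v(7, 6)/(-2))) = √(375/121 + 9*((-3 + 5*7 + 7*6)/(-2))*(1 + √(-26 + (-3 + 5*7 + 7*6)/(-2)))) = √(375/121 + 9*((-3 + 35 + 42)*(-½))*(1 + √(-26 + (-3 + 35 + 42)*(-½)))) = √(375/121 + 9*(74*(-½))*(1 + √(-26 + 74*(-½)))) = √(375/121 + 9*(-37)*(1 + √(-26 - 37))) = √(375/121 + 9*(-37)*(1 + √(-63))) = √(375/121 + 9*(-37)*(1 + 3*I*√7)) = √(375/121 + (-333 - 999*I*√7)) = √(-39918/121 - 999*I*√7)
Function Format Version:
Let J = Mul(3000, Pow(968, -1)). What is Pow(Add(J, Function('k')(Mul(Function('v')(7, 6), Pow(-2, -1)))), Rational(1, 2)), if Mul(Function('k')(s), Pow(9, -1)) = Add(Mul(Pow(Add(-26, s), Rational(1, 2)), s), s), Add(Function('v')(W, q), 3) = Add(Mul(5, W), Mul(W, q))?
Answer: Mul(Rational(1, 11), Pow(Add(-39918, Mul(-120879, I, Pow(7, Rational(1, 2)))), Rational(1, 2))) ≈ Add(34.159, Mul(-38.688, I))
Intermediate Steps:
Function('v')(W, q) = Add(-3, Mul(5, W), Mul(W, q)) (Function('v')(W, q) = Add(-3, Add(Mul(5, W), Mul(W, q))) = Add(-3, Mul(5, W), Mul(W, q)))
J = Rational(375, 121) (J = Mul(3000, Rational(1, 968)) = Rational(375, 121) ≈ 3.0992)
Function('k')(s) = Add(Mul(9, s), Mul(9, s, Pow(Add(-26, s), Rational(1, 2)))) (Function('k')(s) = Mul(9, Add(Mul(Pow(Add(-26, s), Rational(1, 2)), s), s)) = Mul(9, Add(Mul(s, Pow(Add(-26, s), Rational(1, 2))), s)) = Mul(9, Add(s, Mul(s, Pow(Add(-26, s), Rational(1, 2))))) = Add(Mul(9, s), Mul(9, s, Pow(Add(-26, s), Rational(1, 2)))))
Pow(Add(J, Function('k')(Mul(Function('v')(7, 6), Pow(-2, -1)))), Rational(1, 2)) = Pow(Add(Rational(375, 121), Mul(9, Mul(Add(-3, Mul(5, 7), Mul(7, 6)), Pow(-2, -1)), Add(1, Pow(Add(-26, Mul(Add(-3, Mul(5, 7), Mul(7, 6)), Pow(-2, -1))), Rational(1, 2))))), Rational(1, 2)) = Pow(Add(Rational(375, 121), Mul(9, Mul(Add(-3, 35, 42), Rational(-1, 2)), Add(1, Pow(Add(-26, Mul(Add(-3, 35, 42), Rational(-1, 2))), Rational(1, 2))))), Rational(1, 2)) = Pow(Add(Rational(375, 121), Mul(9, Mul(74, Rational(-1, 2)), Add(1, Pow(Add(-26, Mul(74, Rational(-1, 2))), Rational(1, 2))))), Rational(1, 2)) = Pow(Add(Rational(375, 121), Mul(9, -37, Add(1, Pow(Add(-26, -37), Rational(1, 2))))), Rational(1, 2)) = Pow(Add(Rational(375, 121), Mul(9, -37, Add(1, Pow(-63, Rational(1, 2))))), Rational(1, 2)) = Pow(Add(Rational(375, 121), Mul(9, -37, Add(1, Mul(3, I, Pow(7, Rational(1, 2)))))), Rational(1, 2)) = Pow(Add(Rational(375, 121), Add(-333, Mul(-999, I, Pow(7, Rational(1, 2))))), Rational(1, 2)) = Pow(Add(Rational(-39918, 121), Mul(-999, I, Pow(7, Rational(1, 2)))), Rational(1, 2))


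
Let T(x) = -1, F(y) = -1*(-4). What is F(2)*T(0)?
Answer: -4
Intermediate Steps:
F(y) = 4
F(2)*T(0) = 4*(-1) = -4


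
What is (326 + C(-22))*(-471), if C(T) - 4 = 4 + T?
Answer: -146952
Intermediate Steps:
C(T) = 8 + T (C(T) = 4 + (4 + T) = 8 + T)
(326 + C(-22))*(-471) = (326 + (8 - 22))*(-471) = (326 - 14)*(-471) = 312*(-471) = -146952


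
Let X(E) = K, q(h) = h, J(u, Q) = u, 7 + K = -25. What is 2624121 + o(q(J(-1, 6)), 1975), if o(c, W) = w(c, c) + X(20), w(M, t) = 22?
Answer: 2624111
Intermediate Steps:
K = -32 (K = -7 - 25 = -32)
X(E) = -32
o(c, W) = -10 (o(c, W) = 22 - 32 = -10)
2624121 + o(q(J(-1, 6)), 1975) = 2624121 - 10 = 2624111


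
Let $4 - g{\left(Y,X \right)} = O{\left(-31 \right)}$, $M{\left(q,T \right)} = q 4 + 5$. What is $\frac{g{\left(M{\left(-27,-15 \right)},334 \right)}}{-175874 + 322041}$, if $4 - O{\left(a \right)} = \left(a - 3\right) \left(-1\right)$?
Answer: $\frac{34}{146167} \approx 0.00023261$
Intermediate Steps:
$M{\left(q,T \right)} = 5 + 4 q$ ($M{\left(q,T \right)} = 4 q + 5 = 5 + 4 q$)
$O{\left(a \right)} = 1 + a$ ($O{\left(a \right)} = 4 - \left(a - 3\right) \left(-1\right) = 4 - \left(-3 + a\right) \left(-1\right) = 4 - \left(3 - a\right) = 4 + \left(-3 + a\right) = 1 + a$)
$g{\left(Y,X \right)} = 34$ ($g{\left(Y,X \right)} = 4 - \left(1 - 31\right) = 4 - -30 = 4 + 30 = 34$)
$\frac{g{\left(M{\left(-27,-15 \right)},334 \right)}}{-175874 + 322041} = \frac{34}{-175874 + 322041} = \frac{34}{146167}$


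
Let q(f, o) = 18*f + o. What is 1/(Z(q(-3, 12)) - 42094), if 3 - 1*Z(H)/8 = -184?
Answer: -1/40598 ≈ -2.4632e-5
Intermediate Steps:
q(f, o) = o + 18*f
Z(H) = 1496 (Z(H) = 24 - 8*(-184) = 24 + 1472 = 1496)
1/(Z(q(-3, 12)) - 42094) = 1/(1496 - 42094) = 1/(-40598) = -1/40598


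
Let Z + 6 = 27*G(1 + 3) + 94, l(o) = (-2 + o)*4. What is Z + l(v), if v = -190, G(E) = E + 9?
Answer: -329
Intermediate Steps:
G(E) = 9 + E
l(o) = -8 + 4*o
Z = 439 (Z = -6 + (27*(9 + (1 + 3)) + 94) = -6 + (27*(9 + 4) + 94) = -6 + (27*13 + 94) = -6 + (351 + 94) = -6 + 445 = 439)
Z + l(v) = 439 + (-8 + 4*(-190)) = 439 + (-8 - 760) = 439 - 768 = -329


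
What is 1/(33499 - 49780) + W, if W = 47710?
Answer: 776766509/16281 ≈ 47710.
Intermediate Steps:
1/(33499 - 49780) + W = 1/(33499 - 49780) + 47710 = 1/(-16281) + 47710 = -1/16281 + 47710 = 776766509/16281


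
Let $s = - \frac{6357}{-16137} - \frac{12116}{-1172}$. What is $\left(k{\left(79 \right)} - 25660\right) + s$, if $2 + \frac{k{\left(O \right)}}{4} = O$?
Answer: $- \frac{245024722}{9669} \approx -25341.0$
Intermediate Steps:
$k{\left(O \right)} = -8 + 4 O$
$s = \frac{103766}{9669}$ ($s = \left(-6357\right) \left(- \frac{1}{16137}\right) - - \frac{3029}{293} = \frac{13}{33} + \frac{3029}{293} = \frac{103766}{9669} \approx 10.732$)
$\left(k{\left(79 \right)} - 25660\right) + s = \left(\left(-8 + 4 \cdot 79\right) - 25660\right) + \frac{103766}{9669} = \left(\left(-8 + 316\right) - 25660\right) + \frac{103766}{9669} = \left(308 - 25660\right) + \frac{103766}{9669} = -25352 + \frac{103766}{9669} = - \frac{245024722}{9669}$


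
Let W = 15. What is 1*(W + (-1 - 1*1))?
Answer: 13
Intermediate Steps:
1*(W + (-1 - 1*1)) = 1*(15 + (-1 - 1*1)) = 1*(15 + (-1 - 1)) = 1*(15 - 2) = 1*13 = 13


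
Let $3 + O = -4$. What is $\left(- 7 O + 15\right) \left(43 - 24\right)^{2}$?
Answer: $23104$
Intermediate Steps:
$O = -7$ ($O = -3 - 4 = -7$)
$\left(- 7 O + 15\right) \left(43 - 24\right)^{2} = \left(\left(-7\right) \left(-7\right) + 15\right) \left(43 - 24\right)^{2} = \left(49 + 15\right) \left(43 - 24\right)^{2} = 64 \cdot 19^{2} = 64 \cdot 361 = 23104$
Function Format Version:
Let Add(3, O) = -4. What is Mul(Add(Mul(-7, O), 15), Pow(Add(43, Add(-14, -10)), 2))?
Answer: 23104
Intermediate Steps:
O = -7 (O = Add(-3, -4) = -7)
Mul(Add(Mul(-7, O), 15), Pow(Add(43, Add(-14, -10)), 2)) = Mul(Add(Mul(-7, -7), 15), Pow(Add(43, Add(-14, -10)), 2)) = Mul(Add(49, 15), Pow(Add(43, -24), 2)) = Mul(64, Pow(19, 2)) = Mul(64, 361) = 23104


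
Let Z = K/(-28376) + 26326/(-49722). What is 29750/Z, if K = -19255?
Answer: 20987308146000/105185267 ≈ 1.9953e+5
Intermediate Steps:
Z = 105185267/705455736 (Z = -19255/(-28376) + 26326/(-49722) = -19255*(-1/28376) + 26326*(-1/49722) = 19255/28376 - 13163/24861 = 105185267/705455736 ≈ 0.14910)
29750/Z = 29750/(105185267/705455736) = 29750*(705455736/105185267) = 20987308146000/105185267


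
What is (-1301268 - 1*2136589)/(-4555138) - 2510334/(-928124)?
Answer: 1828209423295/528466612639 ≈ 3.4595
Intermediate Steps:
(-1301268 - 1*2136589)/(-4555138) - 2510334/(-928124) = (-1301268 - 2136589)*(-1/4555138) - 2510334*(-1/928124) = -3437857*(-1/4555138) + 1255167/464062 = 3437857/4555138 + 1255167/464062 = 1828209423295/528466612639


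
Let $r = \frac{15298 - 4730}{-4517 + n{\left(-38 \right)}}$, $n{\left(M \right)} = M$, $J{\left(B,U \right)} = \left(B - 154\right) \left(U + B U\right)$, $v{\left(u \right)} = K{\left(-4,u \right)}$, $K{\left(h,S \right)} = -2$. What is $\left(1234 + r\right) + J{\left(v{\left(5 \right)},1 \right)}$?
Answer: $\frac{6320882}{4555} \approx 1387.7$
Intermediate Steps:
$v{\left(u \right)} = -2$
$J{\left(B,U \right)} = \left(-154 + B\right) \left(U + B U\right)$
$r = - \frac{10568}{4555}$ ($r = \frac{15298 - 4730}{-4517 - 38} = \frac{10568}{-4555} = 10568 \left(- \frac{1}{4555}\right) = - \frac{10568}{4555} \approx -2.3201$)
$\left(1234 + r\right) + J{\left(v{\left(5 \right)},1 \right)} = \left(1234 - \frac{10568}{4555}\right) + 1 \left(-154 + \left(-2\right)^{2} - -306\right) = \frac{5610302}{4555} + 1 \left(-154 + 4 + 306\right) = \frac{5610302}{4555} + 1 \cdot 156 = \frac{5610302}{4555} + 156 = \frac{6320882}{4555}$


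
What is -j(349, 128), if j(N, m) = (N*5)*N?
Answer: -609005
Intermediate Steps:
j(N, m) = 5*N² (j(N, m) = (5*N)*N = 5*N²)
-j(349, 128) = -5*349² = -5*121801 = -1*609005 = -609005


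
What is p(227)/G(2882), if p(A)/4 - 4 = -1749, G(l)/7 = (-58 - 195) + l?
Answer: -6980/18403 ≈ -0.37929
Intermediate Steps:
G(l) = -1771 + 7*l (G(l) = 7*((-58 - 195) + l) = 7*(-253 + l) = -1771 + 7*l)
p(A) = -6980 (p(A) = 16 + 4*(-1749) = 16 - 6996 = -6980)
p(227)/G(2882) = -6980/(-1771 + 7*2882) = -6980/(-1771 + 20174) = -6980/18403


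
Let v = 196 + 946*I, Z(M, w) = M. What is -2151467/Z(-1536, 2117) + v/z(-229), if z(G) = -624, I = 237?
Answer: 6929445/6656 ≈ 1041.1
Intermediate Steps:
v = 224398 (v = 196 + 946*237 = 196 + 224202 = 224398)
-2151467/Z(-1536, 2117) + v/z(-229) = -2151467/(-1536) + 224398/(-624) = -2151467*(-1/1536) + 224398*(-1/624) = 2151467/1536 - 112199/312 = 6929445/6656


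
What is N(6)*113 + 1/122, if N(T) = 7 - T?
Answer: 13787/122 ≈ 113.01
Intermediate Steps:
N(6)*113 + 1/122 = (7 - 1*6)*113 + 1/122 = (7 - 6)*113 + 1/122 = 1*113 + 1/122 = 113 + 1/122 = 13787/122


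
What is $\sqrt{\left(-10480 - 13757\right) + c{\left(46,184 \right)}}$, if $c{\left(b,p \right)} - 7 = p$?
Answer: $i \sqrt{24046} \approx 155.07 i$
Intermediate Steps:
$c{\left(b,p \right)} = 7 + p$
$\sqrt{\left(-10480 - 13757\right) + c{\left(46,184 \right)}} = \sqrt{\left(-10480 - 13757\right) + \left(7 + 184\right)} = \sqrt{\left(-10480 - 13757\right) + 191} = \sqrt{-24237 + 191} = \sqrt{-24046} = i \sqrt{24046}$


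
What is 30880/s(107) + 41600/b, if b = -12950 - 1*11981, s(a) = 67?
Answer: 767082080/1670377 ≈ 459.23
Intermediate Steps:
b = -24931 (b = -12950 - 11981 = -24931)
30880/s(107) + 41600/b = 30880/67 + 41600/(-24931) = 30880*(1/67) + 41600*(-1/24931) = 30880/67 - 41600/24931 = 767082080/1670377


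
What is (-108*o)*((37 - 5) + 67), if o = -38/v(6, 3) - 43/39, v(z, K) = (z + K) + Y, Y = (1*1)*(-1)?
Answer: 813483/13 ≈ 62576.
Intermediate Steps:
Y = -1 (Y = 1*(-1) = -1)
v(z, K) = -1 + K + z (v(z, K) = (z + K) - 1 = (K + z) - 1 = -1 + K + z)
o = -913/156 (o = -38/(-1 + 3 + 6) - 43/39 = -38/8 - 43*1/39 = -38*1/8 - 43/39 = -19/4 - 43/39 = -913/156 ≈ -5.8526)
(-108*o)*((37 - 5) + 67) = (-108*(-913/156))*((37 - 5) + 67) = 8217*(32 + 67)/13 = (8217/13)*99 = 813483/13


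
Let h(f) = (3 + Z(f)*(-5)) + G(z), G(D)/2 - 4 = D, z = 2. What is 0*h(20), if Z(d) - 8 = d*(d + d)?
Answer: 0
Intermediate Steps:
Z(d) = 8 + 2*d**2 (Z(d) = 8 + d*(d + d) = 8 + d*(2*d) = 8 + 2*d**2)
G(D) = 8 + 2*D
h(f) = -25 - 10*f**2 (h(f) = (3 + (8 + 2*f**2)*(-5)) + (8 + 2*2) = (3 + (-40 - 10*f**2)) + (8 + 4) = (-37 - 10*f**2) + 12 = -25 - 10*f**2)
0*h(20) = 0*(-25 - 10*20**2) = 0*(-25 - 10*400) = 0*(-25 - 4000) = 0*(-4025) = 0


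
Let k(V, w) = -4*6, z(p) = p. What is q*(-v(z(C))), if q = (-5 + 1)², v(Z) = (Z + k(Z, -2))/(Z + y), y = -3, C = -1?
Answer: -100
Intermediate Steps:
k(V, w) = -24
v(Z) = (-24 + Z)/(-3 + Z) (v(Z) = (Z - 24)/(Z - 3) = (-24 + Z)/(-3 + Z))
q = 16 (q = (-4)² = 16)
q*(-v(z(C))) = 16*(-(-24 - 1)/(-3 - 1)) = 16*(-(-25)/(-4)) = 16*(-(-1)*(-25)/4) = 16*(-1*25/4) = 16*(-25/4) = -100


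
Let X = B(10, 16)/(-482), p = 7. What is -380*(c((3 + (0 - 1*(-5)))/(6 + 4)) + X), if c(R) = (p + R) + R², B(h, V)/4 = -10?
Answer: -3902676/1205 ≈ -3238.7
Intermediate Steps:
B(h, V) = -40 (B(h, V) = 4*(-10) = -40)
X = 20/241 (X = -40/(-482) = -40*(-1/482) = 20/241 ≈ 0.082988)
c(R) = 7 + R + R² (c(R) = (7 + R) + R² = 7 + R + R²)
-380*(c((3 + (0 - 1*(-5)))/(6 + 4)) + X) = -380*((7 + (3 + (0 - 1*(-5)))/(6 + 4) + ((3 + (0 - 1*(-5)))/(6 + 4))²) + 20/241) = -380*((7 + (3 + (0 + 5))/10 + ((3 + (0 + 5))/10)²) + 20/241) = -380*((7 + (3 + 5)*(⅒) + ((3 + 5)*(⅒))²) + 20/241) = -380*((7 + 8*(⅒) + (8*(⅒))²) + 20/241) = -380*((7 + ⅘ + (⅘)²) + 20/241) = -380*((7 + ⅘ + 16/25) + 20/241) = -380*(211/25 + 20/241) = -380*51351/6025 = -3902676/1205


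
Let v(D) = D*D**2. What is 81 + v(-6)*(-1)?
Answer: 297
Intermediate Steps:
v(D) = D**3
81 + v(-6)*(-1) = 81 + (-6)**3*(-1) = 81 - 216*(-1) = 81 + 216 = 297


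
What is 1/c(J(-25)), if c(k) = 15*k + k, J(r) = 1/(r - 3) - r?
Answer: 7/2796 ≈ 0.0025036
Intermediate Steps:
J(r) = 1/(-3 + r) - r
c(k) = 16*k
1/c(J(-25)) = 1/(16*((1 - 1*(-25)² + 3*(-25))/(-3 - 25))) = 1/(16*((1 - 1*625 - 75)/(-28))) = 1/(16*(-(1 - 625 - 75)/28)) = 1/(16*(-1/28*(-699))) = 1/(16*(699/28)) = 1/(2796/7) = 7/2796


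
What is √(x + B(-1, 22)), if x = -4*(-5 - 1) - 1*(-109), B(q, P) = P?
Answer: √155 ≈ 12.450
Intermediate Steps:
x = 133 (x = -4*(-6) + 109 = 24 + 109 = 133)
√(x + B(-1, 22)) = √(133 + 22) = √155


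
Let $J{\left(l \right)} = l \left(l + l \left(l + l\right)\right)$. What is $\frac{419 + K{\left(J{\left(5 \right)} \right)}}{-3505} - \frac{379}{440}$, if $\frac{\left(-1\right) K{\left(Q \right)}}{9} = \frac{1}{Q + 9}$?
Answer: $- \frac{21480923}{21899240} \approx -0.9809$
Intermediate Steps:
$J{\left(l \right)} = l \left(l + 2 l^{2}\right)$ ($J{\left(l \right)} = l \left(l + l 2 l\right) = l \left(l + 2 l^{2}\right)$)
$K{\left(Q \right)} = - \frac{9}{9 + Q}$ ($K{\left(Q \right)} = - \frac{9}{Q + 9} = - \frac{9}{9 + Q}$)
$\frac{419 + K{\left(J{\left(5 \right)} \right)}}{-3505} - \frac{379}{440} = \frac{419 - \frac{9}{9 + 5^{2} \left(1 + 2 \cdot 5\right)}}{-3505} - \frac{379}{440} = \left(419 - \frac{9}{9 + 25 \left(1 + 10\right)}\right) \left(- \frac{1}{3505}\right) - \frac{379}{440} = \left(419 - \frac{9}{9 + 25 \cdot 11}\right) \left(- \frac{1}{3505}\right) - \frac{379}{440} = \left(419 - \frac{9}{9 + 275}\right) \left(- \frac{1}{3505}\right) - \frac{379}{440} = \left(419 - \frac{9}{284}\right) \left(- \frac{1}{3505}\right) - \frac{379}{440} = \frac{118987}{284} \left(- \frac{1}{3505}\right) - \frac{379}{440} = - \frac{118987}{995420} - \frac{379}{440} = - \frac{21480923}{21899240}$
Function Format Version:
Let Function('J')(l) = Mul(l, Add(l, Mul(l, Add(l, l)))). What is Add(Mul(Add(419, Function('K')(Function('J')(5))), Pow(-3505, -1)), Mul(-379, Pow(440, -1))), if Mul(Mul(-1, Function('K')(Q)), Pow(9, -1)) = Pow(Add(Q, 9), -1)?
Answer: Rational(-21480923, 21899240) ≈ -0.98090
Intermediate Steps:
Function('J')(l) = Mul(l, Add(l, Mul(2, Pow(l, 2)))) (Function('J')(l) = Mul(l, Add(l, Mul(l, Mul(2, l)))) = Mul(l, Add(l, Mul(2, Pow(l, 2)))))
Function('K')(Q) = Mul(-9, Pow(Add(9, Q), -1)) (Function('K')(Q) = Mul(-9, Pow(Add(Q, 9), -1)) = Mul(-9, Pow(Add(9, Q), -1)))
Add(Mul(Add(419, Function('K')(Function('J')(5))), Pow(-3505, -1)), Mul(-379, Pow(440, -1))) = Add(Mul(Add(419, Mul(-9, Pow(Add(9, Mul(Pow(5, 2), Add(1, Mul(2, 5)))), -1))), Pow(-3505, -1)), Mul(-379, Pow(440, -1))) = Add(Mul(Add(419, Mul(-9, Pow(Add(9, Mul(25, Add(1, 10))), -1))), Rational(-1, 3505)), Mul(-379, Rational(1, 440))) = Add(Mul(Add(419, Mul(-9, Pow(Add(9, Mul(25, 11)), -1))), Rational(-1, 3505)), Rational(-379, 440)) = Add(Mul(Add(419, Mul(-9, Pow(Add(9, 275), -1))), Rational(-1, 3505)), Rational(-379, 440)) = Add(Mul(Add(419, Mul(-9, Pow(284, -1))), Rational(-1, 3505)), Rational(-379, 440)) = Add(Mul(Add(419, Mul(-9, Rational(1, 284))), Rational(-1, 3505)), Rational(-379, 440)) = Add(Mul(Add(419, Rational(-9, 284)), Rational(-1, 3505)), Rational(-379, 440)) = Add(Mul(Rational(118987, 284), Rational(-1, 3505)), Rational(-379, 440)) = Add(Rational(-118987, 995420), Rational(-379, 440)) = Rational(-21480923, 21899240)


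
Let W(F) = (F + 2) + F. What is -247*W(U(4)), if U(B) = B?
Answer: -2470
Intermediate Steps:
W(F) = 2 + 2*F (W(F) = (2 + F) + F = 2 + 2*F)
-247*W(U(4)) = -247*(2 + 2*4) = -247*(2 + 8) = -247*10 = -2470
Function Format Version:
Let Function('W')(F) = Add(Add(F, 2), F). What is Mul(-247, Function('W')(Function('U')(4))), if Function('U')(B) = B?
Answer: -2470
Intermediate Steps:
Function('W')(F) = Add(2, Mul(2, F)) (Function('W')(F) = Add(Add(2, F), F) = Add(2, Mul(2, F)))
Mul(-247, Function('W')(Function('U')(4))) = Mul(-247, Add(2, Mul(2, 4))) = Mul(-247, Add(2, 8)) = Mul(-247, 10) = -2470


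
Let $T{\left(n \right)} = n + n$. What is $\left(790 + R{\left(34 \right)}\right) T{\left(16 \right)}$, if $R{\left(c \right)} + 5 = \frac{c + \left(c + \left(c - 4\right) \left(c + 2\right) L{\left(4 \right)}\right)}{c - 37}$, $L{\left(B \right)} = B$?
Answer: $- \frac{65056}{3} \approx -21685.0$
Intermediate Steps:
$T{\left(n \right)} = 2 n$
$R{\left(c \right)} = -5 + \frac{2 c + 4 \left(-4 + c\right) \left(2 + c\right)}{-37 + c}$ ($R{\left(c \right)} = -5 + \frac{c + \left(c + \left(c - 4\right) \left(c + 2\right) 4\right)}{c - 37} = -5 + \frac{c + \left(c + \left(-4 + c\right) \left(2 + c\right) 4\right)}{-37 + c} = -5 + \frac{c + \left(c + 4 \left(-4 + c\right) \left(2 + c\right)\right)}{-37 + c} = -5 + \frac{2 c + 4 \left(-4 + c\right) \left(2 + c\right)}{-37 + c}$)
$\left(790 + R{\left(34 \right)}\right) T{\left(16 \right)} = \left(790 + \frac{153 - 374 + 4 \cdot 34^{2}}{-37 + 34}\right) 2 \cdot 16 = \left(790 + \frac{153 - 374 + 4 \cdot 1156}{-3}\right) 32 = \left(790 - \frac{153 - 374 + 4624}{3}\right) 32 = \left(790 - \frac{4403}{3}\right) 32 = \left(- \frac{2033}{3}\right) 32 = - \frac{65056}{3}$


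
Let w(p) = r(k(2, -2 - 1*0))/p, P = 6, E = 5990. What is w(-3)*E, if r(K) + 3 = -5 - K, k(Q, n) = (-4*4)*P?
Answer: -527120/3 ≈ -1.7571e+5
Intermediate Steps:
k(Q, n) = -96 (k(Q, n) = -4*4*6 = -16*6 = -96)
r(K) = -8 - K (r(K) = -3 + (-5 - K) = -8 - K)
w(p) = 88/p (w(p) = (-8 - 1*(-96))/p = (-8 + 96)/p = 88/p)
w(-3)*E = (88/(-3))*5990 = (88*(-1/3))*5990 = -88/3*5990 = -527120/3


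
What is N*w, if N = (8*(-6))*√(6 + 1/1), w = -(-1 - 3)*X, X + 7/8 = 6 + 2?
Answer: -1368*√7 ≈ -3619.4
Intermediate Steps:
X = 57/8 (X = -7/8 + (6 + 2) = -7/8 + 8 = 57/8 ≈ 7.1250)
w = 57/2 (w = -(-1 - 3)*57/8 = -(-4)*57/8 = -1*(-57/2) = 57/2 ≈ 28.500)
N = -48*√7 (N = -48*√(6 + 1*1) = -48*√(6 + 1) = -48*√7 ≈ -127.00)
N*w = -48*√7*(57/2) = -1368*√7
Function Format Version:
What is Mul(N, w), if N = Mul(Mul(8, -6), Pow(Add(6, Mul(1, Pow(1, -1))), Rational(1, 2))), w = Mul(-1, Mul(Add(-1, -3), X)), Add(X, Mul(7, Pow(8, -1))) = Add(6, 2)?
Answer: Mul(-1368, Pow(7, Rational(1, 2))) ≈ -3619.4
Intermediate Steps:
X = Rational(57, 8) (X = Add(Rational(-7, 8), Add(6, 2)) = Add(Rational(-7, 8), 8) = Rational(57, 8) ≈ 7.1250)
w = Rational(57, 2) (w = Mul(-1, Mul(Add(-1, -3), Rational(57, 8))) = Mul(-1, Mul(-4, Rational(57, 8))) = Mul(-1, Rational(-57, 2)) = Rational(57, 2) ≈ 28.500)
N = Mul(-48, Pow(7, Rational(1, 2))) (N = Mul(-48, Pow(Add(6, Mul(1, 1)), Rational(1, 2))) = Mul(-48, Pow(Add(6, 1), Rational(1, 2))) = Mul(-48, Pow(7, Rational(1, 2))) ≈ -127.00)
Mul(N, w) = Mul(Mul(-48, Pow(7, Rational(1, 2))), Rational(57, 2)) = Mul(-1368, Pow(7, Rational(1, 2)))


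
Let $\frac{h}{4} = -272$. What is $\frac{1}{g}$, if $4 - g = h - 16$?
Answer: $\frac{1}{1108} \approx 0.00090253$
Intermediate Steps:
$h = -1088$ ($h = 4 \left(-272\right) = -1088$)
$g = 1108$ ($g = 4 - \left(-1088 - 16\right) = 4 - -1104 = 4 + 1104 = 1108$)
$\frac{1}{g} = \frac{1}{1108}$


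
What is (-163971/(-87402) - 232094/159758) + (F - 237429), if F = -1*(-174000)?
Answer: -147610653047989/2327194786 ≈ -63429.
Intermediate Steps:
F = 174000
(-163971/(-87402) - 232094/159758) + (F - 237429) = (-163971/(-87402) - 232094/159758) + (174000 - 237429) = (-163971*(-1/87402) - 232094*1/159758) - 63429 = (54657/29134 - 116047/79879) - 63429 = 985033205/2327194786 - 63429 = -147610653047989/2327194786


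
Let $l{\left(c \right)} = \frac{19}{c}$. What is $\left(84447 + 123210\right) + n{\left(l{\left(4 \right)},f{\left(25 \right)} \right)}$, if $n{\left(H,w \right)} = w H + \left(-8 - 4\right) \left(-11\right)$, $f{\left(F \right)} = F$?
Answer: $\frac{831631}{4} \approx 2.0791 \cdot 10^{5}$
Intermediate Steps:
$n{\left(H,w \right)} = 132 + H w$ ($n{\left(H,w \right)} = H w + \left(-8 - 4\right) \left(-11\right) = H w - -132 = H w + 132 = 132 + H w$)
$\left(84447 + 123210\right) + n{\left(l{\left(4 \right)},f{\left(25 \right)} \right)} = \left(84447 + 123210\right) + \left(132 + \frac{19}{4} \cdot 25\right) = 207657 + \left(132 + 19 \cdot \frac{1}{4} \cdot 25\right) = 207657 + \left(132 + \frac{19}{4} \cdot 25\right) = 207657 + \left(132 + \frac{475}{4}\right) = 207657 + \frac{1003}{4} = \frac{831631}{4}$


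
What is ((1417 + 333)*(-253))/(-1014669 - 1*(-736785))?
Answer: 221375/138942 ≈ 1.5933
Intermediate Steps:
((1417 + 333)*(-253))/(-1014669 - 1*(-736785)) = (1750*(-253))/(-1014669 + 736785) = -442750/(-277884) = -442750*(-1/277884) = 221375/138942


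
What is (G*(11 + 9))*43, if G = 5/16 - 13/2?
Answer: -21285/4 ≈ -5321.3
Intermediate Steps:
G = -99/16 (G = 5*(1/16) - 13*½ = 5/16 - 13/2 = -99/16 ≈ -6.1875)
(G*(11 + 9))*43 = -99*(11 + 9)/16*43 = -99/16*20*43 = -495/4*43 = -21285/4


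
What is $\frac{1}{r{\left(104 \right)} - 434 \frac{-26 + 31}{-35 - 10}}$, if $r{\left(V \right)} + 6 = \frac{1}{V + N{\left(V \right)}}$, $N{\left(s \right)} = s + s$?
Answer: $\frac{936}{39523} \approx 0.023682$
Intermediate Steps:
$N{\left(s \right)} = 2 s$
$r{\left(V \right)} = -6 + \frac{1}{3 V}$ ($r{\left(V \right)} = -6 + \frac{1}{V + 2 V} = -6 + \frac{1}{3 V}$)
$\frac{1}{r{\left(104 \right)} - 434 \frac{-26 + 31}{-35 - 10}} = \frac{1}{\left(-6 + \frac{1}{3 \cdot 104}\right) - 434 \frac{-26 + 31}{-35 - 10}} = \frac{1}{\left(-6 + \frac{1}{3} \cdot \frac{1}{104}\right) - 434 \frac{5}{-45}} = \frac{1}{\left(-6 + \frac{1}{312}\right) - 434 \cdot 5 \left(- \frac{1}{45}\right)} = \frac{1}{- \frac{1871}{312} - - \frac{434}{9}} = \frac{1}{- \frac{1871}{312} + \frac{434}{9}} = \frac{1}{\frac{39523}{936}} = \frac{936}{39523}$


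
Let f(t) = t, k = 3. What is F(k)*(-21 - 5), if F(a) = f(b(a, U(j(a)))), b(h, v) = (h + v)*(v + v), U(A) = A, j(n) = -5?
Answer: -520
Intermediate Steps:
b(h, v) = 2*v*(h + v) (b(h, v) = (h + v)*(2*v) = 2*v*(h + v))
F(a) = 50 - 10*a (F(a) = 2*(-5)*(a - 5) = 2*(-5)*(-5 + a) = 50 - 10*a)
F(k)*(-21 - 5) = (50 - 10*3)*(-21 - 5) = (50 - 30)*(-26) = 20*(-26) = -520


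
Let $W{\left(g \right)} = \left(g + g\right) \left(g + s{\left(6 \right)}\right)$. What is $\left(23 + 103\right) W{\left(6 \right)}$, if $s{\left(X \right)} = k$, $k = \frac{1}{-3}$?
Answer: $8568$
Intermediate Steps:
$k = - \frac{1}{3} \approx -0.33333$
$s{\left(X \right)} = - \frac{1}{3}$
$W{\left(g \right)} = 2 g \left(- \frac{1}{3} + g\right)$ ($W{\left(g \right)} = \left(g + g\right) \left(g - \frac{1}{3}\right) = 2 g \left(- \frac{1}{3} + g\right)$)
$\left(23 + 103\right) W{\left(6 \right)} = \left(23 + 103\right) \frac{2}{3} \cdot 6 \left(-1 + 3 \cdot 6\right) = 126 \cdot \frac{2}{3} \cdot 6 \left(-1 + 18\right) = 126 \cdot \frac{2}{3} \cdot 6 \cdot 17 = 126 \cdot 68 = 8568$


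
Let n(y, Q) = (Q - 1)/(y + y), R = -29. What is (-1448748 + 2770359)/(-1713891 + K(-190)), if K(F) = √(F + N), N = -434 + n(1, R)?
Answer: -251677466489/326380262280 - 440537*I*√71/326380262280 ≈ -0.77112 - 1.1373e-5*I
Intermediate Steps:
n(y, Q) = (-1 + Q)/(2*y) (n(y, Q) = (-1 + Q)/((2*y)) = (-1 + Q)*(1/(2*y)) = (-1 + Q)/(2*y))
N = -449 (N = -434 + (½)*(-1 - 29)/1 = -434 + (½)*1*(-30) = -434 - 15 = -449)
K(F) = √(-449 + F) (K(F) = √(F - 449) = √(-449 + F))
(-1448748 + 2770359)/(-1713891 + K(-190)) = (-1448748 + 2770359)/(-1713891 + √(-449 - 190)) = 1321611/(-1713891 + √(-639)) = 1321611/(-1713891 + 3*I*√71)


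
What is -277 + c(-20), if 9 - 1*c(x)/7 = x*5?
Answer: 486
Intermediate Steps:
c(x) = 63 - 35*x (c(x) = 63 - 7*x*5 = 63 - 35*x)
-277 + c(-20) = -277 + (63 - 35*(-20)) = -277 + (63 + 700) = -277 + 763 = 486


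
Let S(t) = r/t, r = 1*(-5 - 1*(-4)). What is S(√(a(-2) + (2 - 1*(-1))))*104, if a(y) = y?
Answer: -104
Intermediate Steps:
r = -1 (r = 1*(-5 + 4) = 1*(-1) = -1)
S(t) = -1/t
S(√(a(-2) + (2 - 1*(-1))))*104 = -1/(√(-2 + (2 - 1*(-1))))*104 = -1/(√(-2 + (2 + 1)))*104 = -1/(√(-2 + 3))*104 = -1/(√1)*104 = -1/1*104 = -1*1*104 = -1*104 = -104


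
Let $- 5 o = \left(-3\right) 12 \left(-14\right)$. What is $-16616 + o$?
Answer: $- \frac{83584}{5} \approx -16717.0$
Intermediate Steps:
$o = - \frac{504}{5}$ ($o = - \frac{\left(-3\right) 12 \left(-14\right)}{5} = - \frac{\left(-36\right) \left(-14\right)}{5} = \left(- \frac{1}{5}\right) 504 = - \frac{504}{5} \approx -100.8$)
$-16616 + o = -16616 - \frac{504}{5} = - \frac{83584}{5}$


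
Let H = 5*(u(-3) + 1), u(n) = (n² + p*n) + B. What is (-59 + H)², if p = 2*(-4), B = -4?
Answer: 8281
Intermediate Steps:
p = -8
u(n) = -4 + n² - 8*n (u(n) = (n² - 8*n) - 4 = -4 + n² - 8*n)
H = 150 (H = 5*((-4 + (-3)² - 8*(-3)) + 1) = 5*((-4 + 9 + 24) + 1) = 5*(29 + 1) = 5*30 = 150)
(-59 + H)² = (-59 + 150)² = 91² = 8281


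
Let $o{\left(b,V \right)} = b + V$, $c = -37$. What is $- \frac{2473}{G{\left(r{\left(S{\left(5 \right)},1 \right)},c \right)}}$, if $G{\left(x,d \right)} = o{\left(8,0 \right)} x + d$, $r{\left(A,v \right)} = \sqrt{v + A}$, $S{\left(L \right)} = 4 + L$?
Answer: $\frac{91501}{729} + \frac{19784 \sqrt{10}}{729} \approx 211.34$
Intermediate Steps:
$o{\left(b,V \right)} = V + b$
$r{\left(A,v \right)} = \sqrt{A + v}$
$G{\left(x,d \right)} = d + 8 x$ ($G{\left(x,d \right)} = \left(0 + 8\right) x + d = 8 x + d = d + 8 x$)
$- \frac{2473}{G{\left(r{\left(S{\left(5 \right)},1 \right)},c \right)}} = - \frac{2473}{-37 + 8 \sqrt{\left(4 + 5\right) + 1}} = - \frac{2473}{-37 + 8 \sqrt{9 + 1}} = - \frac{2473}{-37 + 8 \sqrt{10}}$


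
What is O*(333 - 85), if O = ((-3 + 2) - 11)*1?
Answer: -2976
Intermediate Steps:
O = -12 (O = (-1 - 11)*1 = -12*1 = -12)
O*(333 - 85) = -12*(333 - 85) = -12*248 = -2976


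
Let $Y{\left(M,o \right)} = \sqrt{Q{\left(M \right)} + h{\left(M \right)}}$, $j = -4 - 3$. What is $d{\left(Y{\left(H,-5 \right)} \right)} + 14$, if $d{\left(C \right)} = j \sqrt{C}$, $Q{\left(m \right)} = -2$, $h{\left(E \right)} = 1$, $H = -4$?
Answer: $14 - 7 \sqrt{i} \approx 9.0502 - 4.9497 i$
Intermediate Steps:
$j = -7$ ($j = -4 - 3 = -7$)
$Y{\left(M,o \right)} = i$ ($Y{\left(M,o \right)} = \sqrt{-2 + 1} = \sqrt{-1} = i$)
$d{\left(C \right)} = - 7 \sqrt{C}$
$d{\left(Y{\left(H,-5 \right)} \right)} + 14 = - 7 \sqrt{i} + 14 = 14 - 7 \sqrt{i}$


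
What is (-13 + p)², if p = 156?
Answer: 20449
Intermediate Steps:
(-13 + p)² = (-13 + 156)² = 143² = 20449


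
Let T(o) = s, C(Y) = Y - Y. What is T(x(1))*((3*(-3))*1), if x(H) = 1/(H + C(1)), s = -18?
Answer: 162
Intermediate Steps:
C(Y) = 0
x(H) = 1/H (x(H) = 1/(H + 0) = 1/H)
T(o) = -18
T(x(1))*((3*(-3))*1) = -18*3*(-3) = -(-162) = -18*(-9) = 162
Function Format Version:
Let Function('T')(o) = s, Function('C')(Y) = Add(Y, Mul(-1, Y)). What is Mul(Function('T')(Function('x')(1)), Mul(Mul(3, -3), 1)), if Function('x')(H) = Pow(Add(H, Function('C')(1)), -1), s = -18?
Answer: 162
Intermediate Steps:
Function('C')(Y) = 0
Function('x')(H) = Pow(H, -1) (Function('x')(H) = Pow(Add(H, 0), -1) = Pow(H, -1))
Function('T')(o) = -18
Mul(Function('T')(Function('x')(1)), Mul(Mul(3, -3), 1)) = Mul(-18, Mul(Mul(3, -3), 1)) = Mul(-18, Mul(-9, 1)) = Mul(-18, -9) = 162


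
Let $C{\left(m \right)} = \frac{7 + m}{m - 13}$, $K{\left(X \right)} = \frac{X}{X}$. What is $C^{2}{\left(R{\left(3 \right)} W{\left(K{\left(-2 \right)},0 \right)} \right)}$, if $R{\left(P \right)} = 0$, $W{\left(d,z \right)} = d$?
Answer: $\frac{49}{169} \approx 0.28994$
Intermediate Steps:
$K{\left(X \right)} = 1$
$C{\left(m \right)} = \frac{7 + m}{-13 + m}$
$C^{2}{\left(R{\left(3 \right)} W{\left(K{\left(-2 \right)},0 \right)} \right)} = \left(\frac{7 + 0 \cdot 1}{-13 + 0 \cdot 1}\right)^{2} = \left(\frac{7 + 0}{-13 + 0}\right)^{2} = \left(\frac{1}{-13} \cdot 7\right)^{2} = \left(\left(- \frac{1}{13}\right) 7\right)^{2} = \left(- \frac{7}{13}\right)^{2} = \frac{49}{169}$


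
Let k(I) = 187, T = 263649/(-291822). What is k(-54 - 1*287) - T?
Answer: 18278121/97274 ≈ 187.90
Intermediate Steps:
T = -87883/97274 (T = 263649*(-1/291822) = -87883/97274 ≈ -0.90346)
k(-54 - 1*287) - T = 187 - 1*(-87883/97274) = 187 + 87883/97274 = 18278121/97274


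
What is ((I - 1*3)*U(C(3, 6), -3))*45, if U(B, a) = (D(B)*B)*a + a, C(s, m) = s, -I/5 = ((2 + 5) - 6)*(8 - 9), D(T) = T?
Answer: -2700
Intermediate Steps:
I = 5 (I = -5*((2 + 5) - 6)*(8 - 9) = -5*(7 - 6)*(-1) = -5*(-1) = 5)
U(B, a) = a + a*B² (U(B, a) = (B*B)*a + a = B²*a + a = a*B² + a = a + a*B²)
((I - 1*3)*U(C(3, 6), -3))*45 = ((5 - 1*3)*(-3*(1 + 3²)))*45 = ((5 - 3)*(-3*(1 + 9)))*45 = (2*(-3*10))*45 = (2*(-30))*45 = -60*45 = -2700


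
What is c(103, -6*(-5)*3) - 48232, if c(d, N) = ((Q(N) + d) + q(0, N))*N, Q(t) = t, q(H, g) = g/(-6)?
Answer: -32212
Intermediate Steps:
q(H, g) = -g/6 (q(H, g) = g*(-⅙) = -g/6)
c(d, N) = N*(d + 5*N/6) (c(d, N) = ((N + d) - N/6)*N = (d + 5*N/6)*N = N*(d + 5*N/6))
c(103, -6*(-5)*3) - 48232 = (-6*(-5)*3)*(5*(-6*(-5)*3) + 6*103)/6 - 48232 = (30*3)*(5*(30*3) + 618)/6 - 48232 = (⅙)*90*(5*90 + 618) - 48232 = (⅙)*90*(450 + 618) - 48232 = (⅙)*90*1068 - 48232 = 16020 - 48232 = -32212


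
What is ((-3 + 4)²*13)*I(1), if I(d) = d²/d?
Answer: 13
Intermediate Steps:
I(d) = d
((-3 + 4)²*13)*I(1) = ((-3 + 4)²*13)*1 = (1²*13)*1 = (1*13)*1 = 13*1 = 13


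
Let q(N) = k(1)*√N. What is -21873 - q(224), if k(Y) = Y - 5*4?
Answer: -21873 + 76*√14 ≈ -21589.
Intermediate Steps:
k(Y) = -20 + Y (k(Y) = Y - 20 = -20 + Y)
q(N) = -19*√N (q(N) = (-20 + 1)*√N = -19*√N)
-21873 - q(224) = -21873 - (-19)*√224 = -21873 - (-19)*4*√14 = -21873 - (-76)*√14 = -21873 + 76*√14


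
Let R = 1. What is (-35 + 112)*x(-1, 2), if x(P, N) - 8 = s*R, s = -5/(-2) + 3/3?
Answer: 1771/2 ≈ 885.50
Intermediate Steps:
s = 7/2 (s = -5*(-1/2) + 3*(1/3) = 5/2 + 1 = 7/2 ≈ 3.5000)
x(P, N) = 23/2 (x(P, N) = 8 + (7/2)*1 = 8 + 7/2 = 23/2)
(-35 + 112)*x(-1, 2) = (-35 + 112)*(23/2) = 77*(23/2) = 1771/2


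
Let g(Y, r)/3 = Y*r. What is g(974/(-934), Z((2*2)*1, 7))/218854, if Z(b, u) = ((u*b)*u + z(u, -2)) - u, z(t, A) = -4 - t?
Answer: -130029/51102409 ≈ -0.0025445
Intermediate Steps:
Z(b, u) = -4 - 2*u + b*u**2 (Z(b, u) = ((u*b)*u + (-4 - u)) - u = ((b*u)*u + (-4 - u)) - u = (b*u**2 + (-4 - u)) - u = (-4 - u + b*u**2) - u = -4 - 2*u + b*u**2)
g(Y, r) = 3*Y*r (g(Y, r) = 3*(Y*r) = 3*Y*r)
g(974/(-934), Z((2*2)*1, 7))/218854 = (3*(974/(-934))*(-4 - 2*7 + ((2*2)*1)*7**2))/218854 = (3*(974*(-1/934))*(-4 - 14 + (4*1)*49))*(1/218854) = (3*(-487/467)*(-4 - 14 + 4*49))*(1/218854) = (3*(-487/467)*(-4 - 14 + 196))*(1/218854) = (3*(-487/467)*178)*(1/218854) = -260058/467*1/218854 = -130029/51102409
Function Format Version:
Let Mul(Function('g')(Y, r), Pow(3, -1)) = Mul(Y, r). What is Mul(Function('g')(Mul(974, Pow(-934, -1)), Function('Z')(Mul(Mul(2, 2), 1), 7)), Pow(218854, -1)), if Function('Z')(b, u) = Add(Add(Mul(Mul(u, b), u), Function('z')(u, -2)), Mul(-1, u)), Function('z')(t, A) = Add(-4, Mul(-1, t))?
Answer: Rational(-130029, 51102409) ≈ -0.0025445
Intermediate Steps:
Function('Z')(b, u) = Add(-4, Mul(-2, u), Mul(b, Pow(u, 2))) (Function('Z')(b, u) = Add(Add(Mul(Mul(u, b), u), Add(-4, Mul(-1, u))), Mul(-1, u)) = Add(Add(Mul(Mul(b, u), u), Add(-4, Mul(-1, u))), Mul(-1, u)) = Add(Add(Mul(b, Pow(u, 2)), Add(-4, Mul(-1, u))), Mul(-1, u)) = Add(Add(-4, Mul(-1, u), Mul(b, Pow(u, 2))), Mul(-1, u)) = Add(-4, Mul(-2, u), Mul(b, Pow(u, 2))))
Function('g')(Y, r) = Mul(3, Y, r) (Function('g')(Y, r) = Mul(3, Mul(Y, r)) = Mul(3, Y, r))
Mul(Function('g')(Mul(974, Pow(-934, -1)), Function('Z')(Mul(Mul(2, 2), 1), 7)), Pow(218854, -1)) = Mul(Mul(3, Mul(974, Pow(-934, -1)), Add(-4, Mul(-2, 7), Mul(Mul(Mul(2, 2), 1), Pow(7, 2)))), Pow(218854, -1)) = Mul(Mul(3, Mul(974, Rational(-1, 934)), Add(-4, -14, Mul(Mul(4, 1), 49))), Rational(1, 218854)) = Mul(Mul(3, Rational(-487, 467), Add(-4, -14, Mul(4, 49))), Rational(1, 218854)) = Mul(Mul(3, Rational(-487, 467), Add(-4, -14, 196)), Rational(1, 218854)) = Mul(Mul(3, Rational(-487, 467), 178), Rational(1, 218854)) = Mul(Rational(-260058, 467), Rational(1, 218854)) = Rational(-130029, 51102409)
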